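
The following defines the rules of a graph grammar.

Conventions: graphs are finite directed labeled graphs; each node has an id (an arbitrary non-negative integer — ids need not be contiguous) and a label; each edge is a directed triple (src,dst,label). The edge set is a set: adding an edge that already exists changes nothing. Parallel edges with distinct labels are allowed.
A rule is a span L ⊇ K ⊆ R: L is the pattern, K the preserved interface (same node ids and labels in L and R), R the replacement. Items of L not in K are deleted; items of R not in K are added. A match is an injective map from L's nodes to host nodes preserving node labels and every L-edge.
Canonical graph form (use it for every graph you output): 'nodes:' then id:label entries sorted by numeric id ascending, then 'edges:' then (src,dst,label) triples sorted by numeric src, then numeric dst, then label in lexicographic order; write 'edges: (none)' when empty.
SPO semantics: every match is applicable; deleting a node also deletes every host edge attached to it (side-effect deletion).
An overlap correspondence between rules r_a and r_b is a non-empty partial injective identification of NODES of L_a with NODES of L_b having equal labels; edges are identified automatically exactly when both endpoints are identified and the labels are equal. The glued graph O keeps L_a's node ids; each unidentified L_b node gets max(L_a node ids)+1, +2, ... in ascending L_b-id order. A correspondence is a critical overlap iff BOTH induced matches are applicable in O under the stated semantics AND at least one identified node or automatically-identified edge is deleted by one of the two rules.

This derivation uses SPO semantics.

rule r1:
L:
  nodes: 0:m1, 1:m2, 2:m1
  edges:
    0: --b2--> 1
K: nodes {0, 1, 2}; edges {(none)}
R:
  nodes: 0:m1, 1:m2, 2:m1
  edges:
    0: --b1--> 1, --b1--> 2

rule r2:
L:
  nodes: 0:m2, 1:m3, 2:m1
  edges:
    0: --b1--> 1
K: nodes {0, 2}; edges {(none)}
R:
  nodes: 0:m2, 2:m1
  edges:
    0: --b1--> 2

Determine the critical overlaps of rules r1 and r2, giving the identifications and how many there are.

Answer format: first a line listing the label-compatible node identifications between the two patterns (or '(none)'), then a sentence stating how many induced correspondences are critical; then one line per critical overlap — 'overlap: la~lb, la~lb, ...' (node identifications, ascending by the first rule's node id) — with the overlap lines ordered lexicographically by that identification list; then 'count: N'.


label-compatible node identifications between L(r1) and L(r2): 0~2, 1~0, 2~2
0 of the induced correspondences are critical overlaps of r1 and r2.
count: 0


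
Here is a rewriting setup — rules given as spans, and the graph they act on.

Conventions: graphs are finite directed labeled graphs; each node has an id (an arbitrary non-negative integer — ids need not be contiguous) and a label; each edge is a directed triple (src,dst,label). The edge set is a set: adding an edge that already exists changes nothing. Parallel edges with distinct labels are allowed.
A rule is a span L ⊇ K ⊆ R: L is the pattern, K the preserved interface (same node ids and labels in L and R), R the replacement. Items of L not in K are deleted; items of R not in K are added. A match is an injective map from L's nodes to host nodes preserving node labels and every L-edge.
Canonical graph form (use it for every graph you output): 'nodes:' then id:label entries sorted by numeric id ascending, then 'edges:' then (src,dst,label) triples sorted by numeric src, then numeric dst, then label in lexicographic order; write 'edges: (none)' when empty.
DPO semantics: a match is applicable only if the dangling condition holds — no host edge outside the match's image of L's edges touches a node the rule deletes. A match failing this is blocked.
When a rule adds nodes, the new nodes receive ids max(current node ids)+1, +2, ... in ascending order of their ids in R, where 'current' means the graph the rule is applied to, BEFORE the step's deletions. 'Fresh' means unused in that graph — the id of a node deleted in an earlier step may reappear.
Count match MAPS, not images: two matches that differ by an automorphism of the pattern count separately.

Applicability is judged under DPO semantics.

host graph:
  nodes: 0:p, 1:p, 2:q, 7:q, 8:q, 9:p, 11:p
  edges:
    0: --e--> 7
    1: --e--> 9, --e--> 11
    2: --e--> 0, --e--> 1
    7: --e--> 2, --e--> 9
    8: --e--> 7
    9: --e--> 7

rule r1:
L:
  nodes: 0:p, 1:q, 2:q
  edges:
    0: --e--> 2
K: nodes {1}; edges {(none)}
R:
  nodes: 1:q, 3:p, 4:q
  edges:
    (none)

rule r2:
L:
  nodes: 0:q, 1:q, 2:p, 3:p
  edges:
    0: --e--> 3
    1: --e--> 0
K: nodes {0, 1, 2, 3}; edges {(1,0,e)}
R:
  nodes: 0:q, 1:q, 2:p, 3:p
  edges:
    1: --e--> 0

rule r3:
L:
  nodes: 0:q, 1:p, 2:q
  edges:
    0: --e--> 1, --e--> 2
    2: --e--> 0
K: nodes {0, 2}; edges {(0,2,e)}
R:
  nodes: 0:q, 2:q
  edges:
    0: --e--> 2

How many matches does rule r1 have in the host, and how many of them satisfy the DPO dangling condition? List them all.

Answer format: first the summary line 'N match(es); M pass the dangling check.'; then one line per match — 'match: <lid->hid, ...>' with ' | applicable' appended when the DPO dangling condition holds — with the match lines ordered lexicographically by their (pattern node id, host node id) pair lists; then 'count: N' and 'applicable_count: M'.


4 match(es); 0 pass the dangling check.
match: 0->0, 1->2, 2->7
match: 0->0, 1->8, 2->7
match: 0->9, 1->2, 2->7
match: 0->9, 1->8, 2->7
count: 4
applicable_count: 0


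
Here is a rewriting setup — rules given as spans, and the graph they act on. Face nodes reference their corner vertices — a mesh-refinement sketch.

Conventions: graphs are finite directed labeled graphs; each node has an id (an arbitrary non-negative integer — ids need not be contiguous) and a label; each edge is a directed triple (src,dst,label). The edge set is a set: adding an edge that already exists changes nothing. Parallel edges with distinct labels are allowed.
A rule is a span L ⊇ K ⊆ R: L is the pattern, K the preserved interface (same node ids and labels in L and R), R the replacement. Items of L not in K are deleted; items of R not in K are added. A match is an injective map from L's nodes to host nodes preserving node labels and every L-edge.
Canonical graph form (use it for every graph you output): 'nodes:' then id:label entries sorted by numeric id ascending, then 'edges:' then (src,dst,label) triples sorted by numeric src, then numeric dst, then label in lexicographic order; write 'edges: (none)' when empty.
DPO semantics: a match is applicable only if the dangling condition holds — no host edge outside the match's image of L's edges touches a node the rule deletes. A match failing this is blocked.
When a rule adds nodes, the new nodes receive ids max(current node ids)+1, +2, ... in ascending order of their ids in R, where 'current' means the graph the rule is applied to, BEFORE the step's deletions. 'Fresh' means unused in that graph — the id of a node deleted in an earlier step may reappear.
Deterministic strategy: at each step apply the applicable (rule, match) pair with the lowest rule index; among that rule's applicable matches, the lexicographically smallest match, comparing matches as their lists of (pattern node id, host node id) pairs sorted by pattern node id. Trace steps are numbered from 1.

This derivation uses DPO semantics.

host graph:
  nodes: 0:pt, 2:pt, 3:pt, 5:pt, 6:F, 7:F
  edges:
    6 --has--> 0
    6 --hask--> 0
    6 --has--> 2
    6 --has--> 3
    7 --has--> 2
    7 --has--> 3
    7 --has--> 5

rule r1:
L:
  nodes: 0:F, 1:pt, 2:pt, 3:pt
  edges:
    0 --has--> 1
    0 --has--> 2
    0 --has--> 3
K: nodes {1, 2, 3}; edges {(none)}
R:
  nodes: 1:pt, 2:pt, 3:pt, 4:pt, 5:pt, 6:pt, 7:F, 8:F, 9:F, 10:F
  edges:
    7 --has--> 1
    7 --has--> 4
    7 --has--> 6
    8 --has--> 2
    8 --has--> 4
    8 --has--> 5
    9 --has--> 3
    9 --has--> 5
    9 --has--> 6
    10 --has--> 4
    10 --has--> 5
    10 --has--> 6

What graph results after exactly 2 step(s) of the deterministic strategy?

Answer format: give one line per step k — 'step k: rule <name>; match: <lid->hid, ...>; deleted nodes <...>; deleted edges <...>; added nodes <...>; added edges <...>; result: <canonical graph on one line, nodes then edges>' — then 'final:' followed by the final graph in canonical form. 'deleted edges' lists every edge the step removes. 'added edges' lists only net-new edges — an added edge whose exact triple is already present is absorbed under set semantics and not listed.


step 1: rule r1; match: 0->7, 1->2, 2->3, 3->5; deleted nodes 7; deleted edges (7,2,has); (7,3,has); (7,5,has); added nodes 8, 9, 10, 11, 12, 13, 14; added edges (11,2,has); (11,8,has); (11,10,has); (12,3,has); (12,8,has); (12,9,has); (13,5,has); (13,9,has); (13,10,has); (14,8,has); (14,9,has); (14,10,has); result: nodes: 0:pt, 2:pt, 3:pt, 5:pt, 6:F, 8:pt, 9:pt, 10:pt, 11:F, 12:F, 13:F, 14:F edges: (6,0,has); (6,0,hask); (6,2,has); (6,3,has); (11,2,has); (11,8,has); (11,10,has); (12,3,has); (12,8,has); (12,9,has); (13,5,has); (13,9,has); (13,10,has); (14,8,has); (14,9,has); (14,10,has)
step 2: rule r1; match: 0->11, 1->2, 2->8, 3->10; deleted nodes 11; deleted edges (11,2,has); (11,8,has); (11,10,has); added nodes 15, 16, 17, 18, 19, 20, 21; added edges (18,2,has); (18,15,has); (18,17,has); (19,8,has); (19,15,has); (19,16,has); (20,10,has); (20,16,has); (20,17,has); (21,15,has); (21,16,has); (21,17,has); result: nodes: 0:pt, 2:pt, 3:pt, 5:pt, 6:F, 8:pt, 9:pt, 10:pt, 12:F, 13:F, 14:F, 15:pt, 16:pt, 17:pt, 18:F, 19:F, 20:F, 21:F edges: (6,0,has); (6,0,hask); (6,2,has); (6,3,has); (12,3,has); (12,8,has); (12,9,has); (13,5,has); (13,9,has); (13,10,has); (14,8,has); (14,9,has); (14,10,has); (18,2,has); (18,15,has); (18,17,has); (19,8,has); (19,15,has); (19,16,has); (20,10,has); (20,16,has); (20,17,has); (21,15,has); (21,16,has); (21,17,has)
final:
nodes: 0:pt, 2:pt, 3:pt, 5:pt, 6:F, 8:pt, 9:pt, 10:pt, 12:F, 13:F, 14:F, 15:pt, 16:pt, 17:pt, 18:F, 19:F, 20:F, 21:F
edges: (6,0,has); (6,0,hask); (6,2,has); (6,3,has); (12,3,has); (12,8,has); (12,9,has); (13,5,has); (13,9,has); (13,10,has); (14,8,has); (14,9,has); (14,10,has); (18,2,has); (18,15,has); (18,17,has); (19,8,has); (19,15,has); (19,16,has); (20,10,has); (20,16,has); (20,17,has); (21,15,has); (21,16,has); (21,17,has)


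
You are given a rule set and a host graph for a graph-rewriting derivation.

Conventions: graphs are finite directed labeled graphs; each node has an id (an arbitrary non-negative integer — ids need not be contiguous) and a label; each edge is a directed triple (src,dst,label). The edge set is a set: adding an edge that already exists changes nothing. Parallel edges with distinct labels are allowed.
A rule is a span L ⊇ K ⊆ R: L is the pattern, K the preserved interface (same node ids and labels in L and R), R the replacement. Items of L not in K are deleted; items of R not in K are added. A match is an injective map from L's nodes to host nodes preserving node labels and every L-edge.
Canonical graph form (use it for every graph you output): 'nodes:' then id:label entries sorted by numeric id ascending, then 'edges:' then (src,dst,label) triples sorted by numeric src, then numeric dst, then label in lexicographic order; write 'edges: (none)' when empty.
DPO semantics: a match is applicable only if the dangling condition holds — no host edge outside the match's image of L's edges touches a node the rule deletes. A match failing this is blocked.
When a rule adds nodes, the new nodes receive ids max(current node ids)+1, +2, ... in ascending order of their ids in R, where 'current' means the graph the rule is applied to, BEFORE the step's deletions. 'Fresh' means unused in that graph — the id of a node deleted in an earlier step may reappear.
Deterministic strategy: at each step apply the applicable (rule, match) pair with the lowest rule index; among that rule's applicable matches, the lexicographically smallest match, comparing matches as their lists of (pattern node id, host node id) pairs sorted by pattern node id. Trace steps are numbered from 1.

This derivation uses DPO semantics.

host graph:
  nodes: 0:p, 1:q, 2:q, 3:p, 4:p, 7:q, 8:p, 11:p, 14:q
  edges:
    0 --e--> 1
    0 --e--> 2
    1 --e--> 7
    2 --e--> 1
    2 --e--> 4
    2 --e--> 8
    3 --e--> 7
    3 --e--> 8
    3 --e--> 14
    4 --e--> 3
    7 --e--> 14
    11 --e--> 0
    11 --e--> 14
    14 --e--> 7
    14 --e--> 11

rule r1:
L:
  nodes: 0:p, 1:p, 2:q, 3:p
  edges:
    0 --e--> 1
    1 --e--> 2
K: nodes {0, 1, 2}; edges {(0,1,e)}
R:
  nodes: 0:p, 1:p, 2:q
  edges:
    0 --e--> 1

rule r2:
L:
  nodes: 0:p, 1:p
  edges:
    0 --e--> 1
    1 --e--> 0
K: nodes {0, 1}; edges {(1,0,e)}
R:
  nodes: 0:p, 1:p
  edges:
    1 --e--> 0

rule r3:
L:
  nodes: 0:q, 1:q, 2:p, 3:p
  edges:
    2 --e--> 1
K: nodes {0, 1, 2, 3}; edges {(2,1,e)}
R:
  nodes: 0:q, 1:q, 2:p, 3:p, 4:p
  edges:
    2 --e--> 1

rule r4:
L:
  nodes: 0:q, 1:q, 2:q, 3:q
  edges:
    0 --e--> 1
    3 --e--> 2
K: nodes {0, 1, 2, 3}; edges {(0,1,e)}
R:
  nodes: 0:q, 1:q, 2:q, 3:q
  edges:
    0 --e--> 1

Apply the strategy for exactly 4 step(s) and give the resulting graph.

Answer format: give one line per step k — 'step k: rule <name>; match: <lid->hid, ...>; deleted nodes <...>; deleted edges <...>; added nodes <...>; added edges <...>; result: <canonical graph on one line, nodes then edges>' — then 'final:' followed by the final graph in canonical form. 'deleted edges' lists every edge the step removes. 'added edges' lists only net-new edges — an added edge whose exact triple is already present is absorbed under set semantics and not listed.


step 1: rule r3; match: 0->1, 1->2, 2->0, 3->3; deleted nodes (none); deleted edges (none); added nodes 15; added edges (none); result: nodes: 0:p, 1:q, 2:q, 3:p, 4:p, 7:q, 8:p, 11:p, 14:q, 15:p edges: (0,1,e); (0,2,e); (1,7,e); (2,1,e); (2,4,e); (2,8,e); (3,7,e); (3,8,e); (3,14,e); (4,3,e); (7,14,e); (11,0,e); (11,14,e); (14,7,e); (14,11,e)
step 2: rule r1; match: 0->4, 1->3, 2->7, 3->15; deleted nodes 15; deleted edges (3,7,e); added nodes (none); added edges (none); result: nodes: 0:p, 1:q, 2:q, 3:p, 4:p, 7:q, 8:p, 11:p, 14:q edges: (0,1,e); (0,2,e); (1,7,e); (2,1,e); (2,4,e); (2,8,e); (3,8,e); (3,14,e); (4,3,e); (7,14,e); (11,0,e); (11,14,e); (14,7,e); (14,11,e)
step 3: rule r3; match: 0->1, 1->2, 2->0, 3->3; deleted nodes (none); deleted edges (none); added nodes 15; added edges (none); result: nodes: 0:p, 1:q, 2:q, 3:p, 4:p, 7:q, 8:p, 11:p, 14:q, 15:p edges: (0,1,e); (0,2,e); (1,7,e); (2,1,e); (2,4,e); (2,8,e); (3,8,e); (3,14,e); (4,3,e); (7,14,e); (11,0,e); (11,14,e); (14,7,e); (14,11,e)
step 4: rule r1; match: 0->4, 1->3, 2->14, 3->15; deleted nodes 15; deleted edges (3,14,e); added nodes (none); added edges (none); result: nodes: 0:p, 1:q, 2:q, 3:p, 4:p, 7:q, 8:p, 11:p, 14:q edges: (0,1,e); (0,2,e); (1,7,e); (2,1,e); (2,4,e); (2,8,e); (3,8,e); (4,3,e); (7,14,e); (11,0,e); (11,14,e); (14,7,e); (14,11,e)
final:
nodes: 0:p, 1:q, 2:q, 3:p, 4:p, 7:q, 8:p, 11:p, 14:q
edges: (0,1,e); (0,2,e); (1,7,e); (2,1,e); (2,4,e); (2,8,e); (3,8,e); (4,3,e); (7,14,e); (11,0,e); (11,14,e); (14,7,e); (14,11,e)


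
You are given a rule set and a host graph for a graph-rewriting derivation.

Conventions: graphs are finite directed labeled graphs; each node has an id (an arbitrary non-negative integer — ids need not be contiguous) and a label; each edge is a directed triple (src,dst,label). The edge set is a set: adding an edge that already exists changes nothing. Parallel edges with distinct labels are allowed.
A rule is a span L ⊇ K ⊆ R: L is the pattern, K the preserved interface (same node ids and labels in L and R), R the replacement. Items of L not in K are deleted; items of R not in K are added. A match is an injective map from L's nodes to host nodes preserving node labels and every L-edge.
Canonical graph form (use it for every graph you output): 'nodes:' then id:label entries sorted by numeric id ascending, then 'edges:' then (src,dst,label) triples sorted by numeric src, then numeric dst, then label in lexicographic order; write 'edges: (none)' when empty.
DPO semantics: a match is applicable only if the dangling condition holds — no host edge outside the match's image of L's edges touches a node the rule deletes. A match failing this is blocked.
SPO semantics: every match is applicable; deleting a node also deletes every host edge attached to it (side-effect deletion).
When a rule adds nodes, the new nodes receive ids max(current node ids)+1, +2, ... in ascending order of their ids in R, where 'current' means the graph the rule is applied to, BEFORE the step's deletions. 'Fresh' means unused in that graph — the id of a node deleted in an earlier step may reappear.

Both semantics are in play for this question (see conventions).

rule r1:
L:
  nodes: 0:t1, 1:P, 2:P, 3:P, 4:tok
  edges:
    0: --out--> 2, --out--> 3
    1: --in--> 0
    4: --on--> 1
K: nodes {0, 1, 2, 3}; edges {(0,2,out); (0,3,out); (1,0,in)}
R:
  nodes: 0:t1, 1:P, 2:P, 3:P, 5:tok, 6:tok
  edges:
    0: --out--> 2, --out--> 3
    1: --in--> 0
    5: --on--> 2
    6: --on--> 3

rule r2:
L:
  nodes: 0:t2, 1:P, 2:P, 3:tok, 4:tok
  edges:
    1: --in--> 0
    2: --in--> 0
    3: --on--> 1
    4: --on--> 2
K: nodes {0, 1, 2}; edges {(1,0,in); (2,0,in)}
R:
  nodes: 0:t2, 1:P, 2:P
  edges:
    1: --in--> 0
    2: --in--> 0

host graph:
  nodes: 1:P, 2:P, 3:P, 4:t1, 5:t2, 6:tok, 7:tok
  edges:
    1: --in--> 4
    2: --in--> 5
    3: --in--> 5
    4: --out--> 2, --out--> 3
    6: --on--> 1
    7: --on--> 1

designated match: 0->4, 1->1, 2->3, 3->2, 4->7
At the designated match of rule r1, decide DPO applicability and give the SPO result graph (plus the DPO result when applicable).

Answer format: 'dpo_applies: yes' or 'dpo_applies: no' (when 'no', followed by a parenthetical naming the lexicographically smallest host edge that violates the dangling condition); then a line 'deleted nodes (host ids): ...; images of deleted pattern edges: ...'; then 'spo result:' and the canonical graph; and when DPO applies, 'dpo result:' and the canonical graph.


dpo_applies: yes
deleted nodes (host ids): 7; images of deleted pattern edges: (7,1,on)
spo result:
nodes: 1:P, 2:P, 3:P, 4:t1, 5:t2, 6:tok, 8:tok, 9:tok
edges: (1,4,in); (2,5,in); (3,5,in); (4,2,out); (4,3,out); (6,1,on); (8,3,on); (9,2,on)
dpo result:
nodes: 1:P, 2:P, 3:P, 4:t1, 5:t2, 6:tok, 8:tok, 9:tok
edges: (1,4,in); (2,5,in); (3,5,in); (4,2,out); (4,3,out); (6,1,on); (8,3,on); (9,2,on)


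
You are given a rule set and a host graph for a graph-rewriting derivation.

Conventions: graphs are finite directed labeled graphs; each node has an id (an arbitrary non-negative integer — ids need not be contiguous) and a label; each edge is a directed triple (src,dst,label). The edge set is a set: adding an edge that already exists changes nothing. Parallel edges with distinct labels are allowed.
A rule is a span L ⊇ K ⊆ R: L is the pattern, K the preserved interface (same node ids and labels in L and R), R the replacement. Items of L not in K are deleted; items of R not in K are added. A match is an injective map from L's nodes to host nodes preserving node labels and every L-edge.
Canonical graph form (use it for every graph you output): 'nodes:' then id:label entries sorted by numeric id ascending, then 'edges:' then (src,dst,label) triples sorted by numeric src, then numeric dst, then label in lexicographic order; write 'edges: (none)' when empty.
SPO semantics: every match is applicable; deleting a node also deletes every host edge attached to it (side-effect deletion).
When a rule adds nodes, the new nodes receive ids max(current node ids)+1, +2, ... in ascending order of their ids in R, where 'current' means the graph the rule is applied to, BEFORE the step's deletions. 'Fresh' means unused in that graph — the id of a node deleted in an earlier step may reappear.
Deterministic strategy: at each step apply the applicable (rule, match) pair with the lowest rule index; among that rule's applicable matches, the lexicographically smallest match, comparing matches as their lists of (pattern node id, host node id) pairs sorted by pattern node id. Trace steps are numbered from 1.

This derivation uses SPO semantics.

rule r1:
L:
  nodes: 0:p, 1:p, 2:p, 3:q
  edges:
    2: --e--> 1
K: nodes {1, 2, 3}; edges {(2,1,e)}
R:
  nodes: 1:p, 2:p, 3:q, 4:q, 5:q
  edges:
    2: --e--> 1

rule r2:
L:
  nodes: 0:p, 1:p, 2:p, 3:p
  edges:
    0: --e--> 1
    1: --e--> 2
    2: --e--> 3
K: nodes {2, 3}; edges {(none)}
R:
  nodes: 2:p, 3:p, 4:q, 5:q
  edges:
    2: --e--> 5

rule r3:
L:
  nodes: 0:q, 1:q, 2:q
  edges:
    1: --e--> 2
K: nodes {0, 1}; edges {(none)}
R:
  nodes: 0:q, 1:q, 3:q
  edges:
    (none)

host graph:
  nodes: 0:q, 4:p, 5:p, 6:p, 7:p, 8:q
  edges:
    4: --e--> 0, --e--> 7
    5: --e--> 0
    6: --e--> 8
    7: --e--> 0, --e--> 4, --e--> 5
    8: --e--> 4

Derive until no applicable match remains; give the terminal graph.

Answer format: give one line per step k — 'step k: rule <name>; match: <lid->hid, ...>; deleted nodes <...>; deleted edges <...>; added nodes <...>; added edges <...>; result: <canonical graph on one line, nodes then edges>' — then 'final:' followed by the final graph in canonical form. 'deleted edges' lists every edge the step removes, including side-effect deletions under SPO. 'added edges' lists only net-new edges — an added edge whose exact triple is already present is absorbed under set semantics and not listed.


step 1: rule r1; match: 0->4, 1->5, 2->7, 3->0; deleted nodes 4; deleted edges (4,0,e); (4,7,e); (7,4,e); (8,4,e); added nodes 9, 10; added edges (none); result: nodes: 0:q, 5:p, 6:p, 7:p, 8:q, 9:q, 10:q edges: (5,0,e); (6,8,e); (7,0,e); (7,5,e)
step 2: rule r1; match: 0->6, 1->5, 2->7, 3->0; deleted nodes 6; deleted edges (6,8,e); added nodes 11, 12; added edges (none); result: nodes: 0:q, 5:p, 7:p, 8:q, 9:q, 10:q, 11:q, 12:q edges: (5,0,e); (7,0,e); (7,5,e)
final:
nodes: 0:q, 5:p, 7:p, 8:q, 9:q, 10:q, 11:q, 12:q
edges: (5,0,e); (7,0,e); (7,5,e)


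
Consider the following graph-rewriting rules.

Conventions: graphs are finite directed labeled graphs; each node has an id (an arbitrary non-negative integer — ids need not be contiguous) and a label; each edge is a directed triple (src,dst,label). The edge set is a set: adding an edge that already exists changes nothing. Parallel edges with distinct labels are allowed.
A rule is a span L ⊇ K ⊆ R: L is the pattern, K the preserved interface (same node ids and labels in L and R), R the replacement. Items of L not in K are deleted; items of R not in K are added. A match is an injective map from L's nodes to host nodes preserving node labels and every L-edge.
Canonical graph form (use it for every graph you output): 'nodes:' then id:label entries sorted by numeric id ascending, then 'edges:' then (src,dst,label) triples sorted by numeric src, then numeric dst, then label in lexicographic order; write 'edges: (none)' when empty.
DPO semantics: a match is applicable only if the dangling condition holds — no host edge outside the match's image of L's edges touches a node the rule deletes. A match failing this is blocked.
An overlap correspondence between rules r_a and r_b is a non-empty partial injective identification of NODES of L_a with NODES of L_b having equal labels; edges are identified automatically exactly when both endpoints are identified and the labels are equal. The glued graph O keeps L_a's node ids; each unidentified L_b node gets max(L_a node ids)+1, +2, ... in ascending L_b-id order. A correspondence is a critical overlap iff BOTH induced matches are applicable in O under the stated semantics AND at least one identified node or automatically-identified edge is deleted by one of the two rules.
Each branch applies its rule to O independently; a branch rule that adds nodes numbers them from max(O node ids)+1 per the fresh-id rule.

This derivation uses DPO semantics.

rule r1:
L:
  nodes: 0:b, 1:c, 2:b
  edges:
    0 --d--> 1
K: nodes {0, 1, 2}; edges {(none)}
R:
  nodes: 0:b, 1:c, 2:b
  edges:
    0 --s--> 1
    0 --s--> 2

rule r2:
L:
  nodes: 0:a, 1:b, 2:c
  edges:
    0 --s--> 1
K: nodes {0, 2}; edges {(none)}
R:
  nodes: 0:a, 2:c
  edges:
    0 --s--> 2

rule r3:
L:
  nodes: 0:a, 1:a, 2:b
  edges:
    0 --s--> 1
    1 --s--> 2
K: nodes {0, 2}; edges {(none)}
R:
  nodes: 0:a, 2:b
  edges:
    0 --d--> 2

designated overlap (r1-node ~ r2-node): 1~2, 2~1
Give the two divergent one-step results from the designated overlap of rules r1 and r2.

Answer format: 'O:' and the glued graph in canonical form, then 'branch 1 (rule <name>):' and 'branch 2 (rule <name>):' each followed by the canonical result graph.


O:
nodes: 0:b, 1:c, 2:b, 3:a
edges: (0,1,d); (3,2,s)
branch 1 (rule r1):
nodes: 0:b, 1:c, 2:b, 3:a
edges: (0,1,s); (0,2,s); (3,2,s)
branch 2 (rule r2):
nodes: 0:b, 1:c, 3:a
edges: (0,1,d); (3,1,s)


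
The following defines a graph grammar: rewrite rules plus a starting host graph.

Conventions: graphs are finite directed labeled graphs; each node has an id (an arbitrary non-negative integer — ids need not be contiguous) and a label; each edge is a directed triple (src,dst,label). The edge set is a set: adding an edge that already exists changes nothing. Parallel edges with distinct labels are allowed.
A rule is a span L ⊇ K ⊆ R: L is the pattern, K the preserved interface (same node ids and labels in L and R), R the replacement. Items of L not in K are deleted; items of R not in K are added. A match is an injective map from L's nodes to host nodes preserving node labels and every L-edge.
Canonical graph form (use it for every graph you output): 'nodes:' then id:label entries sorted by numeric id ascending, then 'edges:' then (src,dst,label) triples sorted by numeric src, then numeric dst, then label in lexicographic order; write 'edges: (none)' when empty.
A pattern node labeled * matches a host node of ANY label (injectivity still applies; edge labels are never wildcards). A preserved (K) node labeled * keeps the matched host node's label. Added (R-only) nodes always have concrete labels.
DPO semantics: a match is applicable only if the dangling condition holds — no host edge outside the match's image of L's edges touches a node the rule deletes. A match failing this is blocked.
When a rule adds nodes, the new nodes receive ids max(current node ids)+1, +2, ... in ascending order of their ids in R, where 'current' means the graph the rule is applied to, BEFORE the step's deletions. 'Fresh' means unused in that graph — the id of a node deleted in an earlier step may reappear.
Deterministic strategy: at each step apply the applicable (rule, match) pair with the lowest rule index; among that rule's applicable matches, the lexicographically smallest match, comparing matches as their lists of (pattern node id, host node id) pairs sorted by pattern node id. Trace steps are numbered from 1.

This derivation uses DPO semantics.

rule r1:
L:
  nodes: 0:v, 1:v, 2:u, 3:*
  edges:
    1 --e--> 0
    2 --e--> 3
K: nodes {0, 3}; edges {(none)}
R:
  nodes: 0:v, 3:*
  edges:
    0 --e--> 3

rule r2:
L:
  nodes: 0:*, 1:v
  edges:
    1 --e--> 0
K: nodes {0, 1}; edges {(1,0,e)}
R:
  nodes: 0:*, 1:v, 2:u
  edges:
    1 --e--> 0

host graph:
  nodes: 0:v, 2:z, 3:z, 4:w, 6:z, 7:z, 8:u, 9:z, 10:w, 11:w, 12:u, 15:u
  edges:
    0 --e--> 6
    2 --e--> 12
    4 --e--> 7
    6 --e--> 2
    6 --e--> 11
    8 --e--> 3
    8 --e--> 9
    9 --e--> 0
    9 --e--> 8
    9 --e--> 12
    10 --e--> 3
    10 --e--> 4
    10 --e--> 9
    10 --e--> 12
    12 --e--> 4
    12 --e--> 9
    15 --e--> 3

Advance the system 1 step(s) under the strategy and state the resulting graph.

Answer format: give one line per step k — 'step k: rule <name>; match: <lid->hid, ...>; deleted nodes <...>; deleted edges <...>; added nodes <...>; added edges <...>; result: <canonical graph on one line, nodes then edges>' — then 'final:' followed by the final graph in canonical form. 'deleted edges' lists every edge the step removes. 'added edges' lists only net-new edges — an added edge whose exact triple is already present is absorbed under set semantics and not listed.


step 1: rule r2; match: 0->6, 1->0; deleted nodes (none); deleted edges (none); added nodes 16; added edges (none); result: nodes: 0:v, 2:z, 3:z, 4:w, 6:z, 7:z, 8:u, 9:z, 10:w, 11:w, 12:u, 15:u, 16:u edges: (0,6,e); (2,12,e); (4,7,e); (6,2,e); (6,11,e); (8,3,e); (8,9,e); (9,0,e); (9,8,e); (9,12,e); (10,3,e); (10,4,e); (10,9,e); (10,12,e); (12,4,e); (12,9,e); (15,3,e)
final:
nodes: 0:v, 2:z, 3:z, 4:w, 6:z, 7:z, 8:u, 9:z, 10:w, 11:w, 12:u, 15:u, 16:u
edges: (0,6,e); (2,12,e); (4,7,e); (6,2,e); (6,11,e); (8,3,e); (8,9,e); (9,0,e); (9,8,e); (9,12,e); (10,3,e); (10,4,e); (10,9,e); (10,12,e); (12,4,e); (12,9,e); (15,3,e)


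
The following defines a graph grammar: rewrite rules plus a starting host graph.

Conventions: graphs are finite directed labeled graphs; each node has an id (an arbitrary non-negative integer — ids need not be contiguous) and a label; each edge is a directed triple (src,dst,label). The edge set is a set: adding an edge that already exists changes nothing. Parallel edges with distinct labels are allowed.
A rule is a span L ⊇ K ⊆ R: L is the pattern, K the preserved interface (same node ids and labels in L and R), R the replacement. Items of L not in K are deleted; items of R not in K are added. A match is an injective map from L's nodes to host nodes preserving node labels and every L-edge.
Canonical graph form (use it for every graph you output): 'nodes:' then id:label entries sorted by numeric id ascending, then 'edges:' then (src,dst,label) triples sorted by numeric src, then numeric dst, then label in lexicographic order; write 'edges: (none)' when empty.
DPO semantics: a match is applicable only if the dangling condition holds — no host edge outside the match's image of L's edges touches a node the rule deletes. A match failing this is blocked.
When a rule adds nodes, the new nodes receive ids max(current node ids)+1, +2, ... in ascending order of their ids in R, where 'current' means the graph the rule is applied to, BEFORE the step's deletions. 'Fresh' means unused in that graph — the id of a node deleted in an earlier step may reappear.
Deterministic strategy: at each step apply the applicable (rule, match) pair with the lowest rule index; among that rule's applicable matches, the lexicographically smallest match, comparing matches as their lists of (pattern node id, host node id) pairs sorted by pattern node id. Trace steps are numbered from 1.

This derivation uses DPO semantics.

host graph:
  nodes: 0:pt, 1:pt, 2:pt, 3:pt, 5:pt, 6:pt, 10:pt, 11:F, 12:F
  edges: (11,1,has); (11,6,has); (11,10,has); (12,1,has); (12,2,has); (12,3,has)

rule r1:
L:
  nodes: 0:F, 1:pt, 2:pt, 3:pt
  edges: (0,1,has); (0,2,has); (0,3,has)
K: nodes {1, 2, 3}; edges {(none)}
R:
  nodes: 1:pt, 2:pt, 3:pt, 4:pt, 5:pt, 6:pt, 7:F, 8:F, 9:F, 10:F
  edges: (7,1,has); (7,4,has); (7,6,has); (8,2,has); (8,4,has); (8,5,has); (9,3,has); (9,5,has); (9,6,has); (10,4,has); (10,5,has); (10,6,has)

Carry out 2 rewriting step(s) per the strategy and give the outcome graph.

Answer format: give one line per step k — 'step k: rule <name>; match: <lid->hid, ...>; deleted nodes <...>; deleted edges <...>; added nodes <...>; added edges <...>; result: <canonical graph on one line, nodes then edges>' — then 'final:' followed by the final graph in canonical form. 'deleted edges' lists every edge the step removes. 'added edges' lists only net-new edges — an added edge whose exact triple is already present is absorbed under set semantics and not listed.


step 1: rule r1; match: 0->11, 1->1, 2->6, 3->10; deleted nodes 11; deleted edges (11,1,has); (11,6,has); (11,10,has); added nodes 13, 14, 15, 16, 17, 18, 19; added edges (16,1,has); (16,13,has); (16,15,has); (17,6,has); (17,13,has); (17,14,has); (18,10,has); (18,14,has); (18,15,has); (19,13,has); (19,14,has); (19,15,has); result: nodes: 0:pt, 1:pt, 2:pt, 3:pt, 5:pt, 6:pt, 10:pt, 12:F, 13:pt, 14:pt, 15:pt, 16:F, 17:F, 18:F, 19:F edges: (12,1,has); (12,2,has); (12,3,has); (16,1,has); (16,13,has); (16,15,has); (17,6,has); (17,13,has); (17,14,has); (18,10,has); (18,14,has); (18,15,has); (19,13,has); (19,14,has); (19,15,has)
step 2: rule r1; match: 0->12, 1->1, 2->2, 3->3; deleted nodes 12; deleted edges (12,1,has); (12,2,has); (12,3,has); added nodes 20, 21, 22, 23, 24, 25, 26; added edges (23,1,has); (23,20,has); (23,22,has); (24,2,has); (24,20,has); (24,21,has); (25,3,has); (25,21,has); (25,22,has); (26,20,has); (26,21,has); (26,22,has); result: nodes: 0:pt, 1:pt, 2:pt, 3:pt, 5:pt, 6:pt, 10:pt, 13:pt, 14:pt, 15:pt, 16:F, 17:F, 18:F, 19:F, 20:pt, 21:pt, 22:pt, 23:F, 24:F, 25:F, 26:F edges: (16,1,has); (16,13,has); (16,15,has); (17,6,has); (17,13,has); (17,14,has); (18,10,has); (18,14,has); (18,15,has); (19,13,has); (19,14,has); (19,15,has); (23,1,has); (23,20,has); (23,22,has); (24,2,has); (24,20,has); (24,21,has); (25,3,has); (25,21,has); (25,22,has); (26,20,has); (26,21,has); (26,22,has)
final:
nodes: 0:pt, 1:pt, 2:pt, 3:pt, 5:pt, 6:pt, 10:pt, 13:pt, 14:pt, 15:pt, 16:F, 17:F, 18:F, 19:F, 20:pt, 21:pt, 22:pt, 23:F, 24:F, 25:F, 26:F
edges: (16,1,has); (16,13,has); (16,15,has); (17,6,has); (17,13,has); (17,14,has); (18,10,has); (18,14,has); (18,15,has); (19,13,has); (19,14,has); (19,15,has); (23,1,has); (23,20,has); (23,22,has); (24,2,has); (24,20,has); (24,21,has); (25,3,has); (25,21,has); (25,22,has); (26,20,has); (26,21,has); (26,22,has)


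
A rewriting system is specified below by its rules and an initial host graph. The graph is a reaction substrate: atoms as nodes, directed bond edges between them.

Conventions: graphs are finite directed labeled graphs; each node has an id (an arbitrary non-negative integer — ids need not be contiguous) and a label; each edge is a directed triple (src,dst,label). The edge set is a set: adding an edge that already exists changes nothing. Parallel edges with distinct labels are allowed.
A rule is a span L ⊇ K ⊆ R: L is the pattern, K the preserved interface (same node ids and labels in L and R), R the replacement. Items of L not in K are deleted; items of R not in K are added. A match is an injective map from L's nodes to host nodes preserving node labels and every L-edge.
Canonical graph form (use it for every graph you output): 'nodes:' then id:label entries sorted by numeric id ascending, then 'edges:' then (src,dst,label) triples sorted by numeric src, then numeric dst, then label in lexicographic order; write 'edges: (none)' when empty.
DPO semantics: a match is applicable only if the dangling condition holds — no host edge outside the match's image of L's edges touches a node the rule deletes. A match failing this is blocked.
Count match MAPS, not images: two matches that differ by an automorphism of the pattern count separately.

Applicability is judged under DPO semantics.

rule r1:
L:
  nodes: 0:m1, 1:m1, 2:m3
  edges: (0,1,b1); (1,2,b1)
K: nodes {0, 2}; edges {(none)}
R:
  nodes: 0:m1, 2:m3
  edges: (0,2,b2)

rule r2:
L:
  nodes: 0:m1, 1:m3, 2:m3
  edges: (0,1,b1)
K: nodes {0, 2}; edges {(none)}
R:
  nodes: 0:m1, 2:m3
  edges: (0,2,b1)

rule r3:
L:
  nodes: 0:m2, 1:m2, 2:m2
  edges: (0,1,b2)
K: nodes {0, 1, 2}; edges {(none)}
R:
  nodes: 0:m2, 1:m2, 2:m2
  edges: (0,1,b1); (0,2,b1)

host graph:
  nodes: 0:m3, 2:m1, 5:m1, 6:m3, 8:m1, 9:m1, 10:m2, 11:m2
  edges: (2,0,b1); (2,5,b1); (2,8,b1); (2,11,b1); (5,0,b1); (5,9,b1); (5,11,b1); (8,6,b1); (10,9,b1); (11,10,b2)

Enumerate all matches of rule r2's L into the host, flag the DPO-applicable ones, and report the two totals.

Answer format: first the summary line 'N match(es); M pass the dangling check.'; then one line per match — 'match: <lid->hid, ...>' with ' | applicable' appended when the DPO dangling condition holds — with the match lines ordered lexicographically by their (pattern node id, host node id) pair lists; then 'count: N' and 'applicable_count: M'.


3 match(es); 1 pass the dangling check.
match: 0->2, 1->0, 2->6
match: 0->5, 1->0, 2->6
match: 0->8, 1->6, 2->0 | applicable
count: 3
applicable_count: 1


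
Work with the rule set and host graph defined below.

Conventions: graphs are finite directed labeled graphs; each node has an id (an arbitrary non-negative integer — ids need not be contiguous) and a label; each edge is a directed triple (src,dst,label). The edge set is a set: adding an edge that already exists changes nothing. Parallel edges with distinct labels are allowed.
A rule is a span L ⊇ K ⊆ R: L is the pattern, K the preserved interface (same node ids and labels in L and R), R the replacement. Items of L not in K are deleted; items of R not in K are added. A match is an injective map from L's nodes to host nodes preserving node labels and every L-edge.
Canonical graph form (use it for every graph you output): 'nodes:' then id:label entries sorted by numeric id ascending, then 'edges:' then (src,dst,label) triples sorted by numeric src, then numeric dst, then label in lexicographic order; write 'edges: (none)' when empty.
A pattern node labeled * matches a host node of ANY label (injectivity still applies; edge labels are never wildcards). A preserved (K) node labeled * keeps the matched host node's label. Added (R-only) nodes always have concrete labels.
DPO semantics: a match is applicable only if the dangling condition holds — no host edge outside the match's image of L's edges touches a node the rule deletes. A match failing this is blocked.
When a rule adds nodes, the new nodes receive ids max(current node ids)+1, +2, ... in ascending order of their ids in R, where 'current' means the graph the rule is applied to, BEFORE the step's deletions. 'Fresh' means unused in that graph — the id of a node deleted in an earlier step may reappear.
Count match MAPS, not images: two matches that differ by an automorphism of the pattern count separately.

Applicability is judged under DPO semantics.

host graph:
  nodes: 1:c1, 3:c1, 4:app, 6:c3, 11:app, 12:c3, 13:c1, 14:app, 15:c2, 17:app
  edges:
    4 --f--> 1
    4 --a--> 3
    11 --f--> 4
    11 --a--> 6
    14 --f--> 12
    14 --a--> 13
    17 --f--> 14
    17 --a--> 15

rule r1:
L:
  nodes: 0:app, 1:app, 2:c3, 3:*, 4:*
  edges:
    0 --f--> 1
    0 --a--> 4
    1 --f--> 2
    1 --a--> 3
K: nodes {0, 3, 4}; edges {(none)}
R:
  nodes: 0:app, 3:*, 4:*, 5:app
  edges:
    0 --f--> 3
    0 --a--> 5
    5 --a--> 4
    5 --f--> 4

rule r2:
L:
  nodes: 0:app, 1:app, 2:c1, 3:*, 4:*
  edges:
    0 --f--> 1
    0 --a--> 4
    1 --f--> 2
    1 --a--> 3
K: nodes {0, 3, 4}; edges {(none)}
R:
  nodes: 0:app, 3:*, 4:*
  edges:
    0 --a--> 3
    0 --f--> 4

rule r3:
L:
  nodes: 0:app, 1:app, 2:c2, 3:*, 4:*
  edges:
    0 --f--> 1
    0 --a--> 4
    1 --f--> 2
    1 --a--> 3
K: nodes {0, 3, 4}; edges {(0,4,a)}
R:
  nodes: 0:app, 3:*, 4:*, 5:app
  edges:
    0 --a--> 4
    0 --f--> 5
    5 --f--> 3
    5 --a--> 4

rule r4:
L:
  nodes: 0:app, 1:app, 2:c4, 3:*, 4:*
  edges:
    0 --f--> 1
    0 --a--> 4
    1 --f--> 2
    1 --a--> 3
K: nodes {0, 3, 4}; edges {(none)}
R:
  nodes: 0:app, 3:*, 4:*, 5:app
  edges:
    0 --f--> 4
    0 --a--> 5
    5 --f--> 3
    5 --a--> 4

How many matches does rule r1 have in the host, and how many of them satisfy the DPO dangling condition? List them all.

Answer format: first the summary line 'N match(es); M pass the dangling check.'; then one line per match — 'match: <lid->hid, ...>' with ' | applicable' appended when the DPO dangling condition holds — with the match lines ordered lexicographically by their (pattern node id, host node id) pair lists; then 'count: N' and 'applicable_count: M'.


1 match(es); 1 pass the dangling check.
match: 0->17, 1->14, 2->12, 3->13, 4->15 | applicable
count: 1
applicable_count: 1


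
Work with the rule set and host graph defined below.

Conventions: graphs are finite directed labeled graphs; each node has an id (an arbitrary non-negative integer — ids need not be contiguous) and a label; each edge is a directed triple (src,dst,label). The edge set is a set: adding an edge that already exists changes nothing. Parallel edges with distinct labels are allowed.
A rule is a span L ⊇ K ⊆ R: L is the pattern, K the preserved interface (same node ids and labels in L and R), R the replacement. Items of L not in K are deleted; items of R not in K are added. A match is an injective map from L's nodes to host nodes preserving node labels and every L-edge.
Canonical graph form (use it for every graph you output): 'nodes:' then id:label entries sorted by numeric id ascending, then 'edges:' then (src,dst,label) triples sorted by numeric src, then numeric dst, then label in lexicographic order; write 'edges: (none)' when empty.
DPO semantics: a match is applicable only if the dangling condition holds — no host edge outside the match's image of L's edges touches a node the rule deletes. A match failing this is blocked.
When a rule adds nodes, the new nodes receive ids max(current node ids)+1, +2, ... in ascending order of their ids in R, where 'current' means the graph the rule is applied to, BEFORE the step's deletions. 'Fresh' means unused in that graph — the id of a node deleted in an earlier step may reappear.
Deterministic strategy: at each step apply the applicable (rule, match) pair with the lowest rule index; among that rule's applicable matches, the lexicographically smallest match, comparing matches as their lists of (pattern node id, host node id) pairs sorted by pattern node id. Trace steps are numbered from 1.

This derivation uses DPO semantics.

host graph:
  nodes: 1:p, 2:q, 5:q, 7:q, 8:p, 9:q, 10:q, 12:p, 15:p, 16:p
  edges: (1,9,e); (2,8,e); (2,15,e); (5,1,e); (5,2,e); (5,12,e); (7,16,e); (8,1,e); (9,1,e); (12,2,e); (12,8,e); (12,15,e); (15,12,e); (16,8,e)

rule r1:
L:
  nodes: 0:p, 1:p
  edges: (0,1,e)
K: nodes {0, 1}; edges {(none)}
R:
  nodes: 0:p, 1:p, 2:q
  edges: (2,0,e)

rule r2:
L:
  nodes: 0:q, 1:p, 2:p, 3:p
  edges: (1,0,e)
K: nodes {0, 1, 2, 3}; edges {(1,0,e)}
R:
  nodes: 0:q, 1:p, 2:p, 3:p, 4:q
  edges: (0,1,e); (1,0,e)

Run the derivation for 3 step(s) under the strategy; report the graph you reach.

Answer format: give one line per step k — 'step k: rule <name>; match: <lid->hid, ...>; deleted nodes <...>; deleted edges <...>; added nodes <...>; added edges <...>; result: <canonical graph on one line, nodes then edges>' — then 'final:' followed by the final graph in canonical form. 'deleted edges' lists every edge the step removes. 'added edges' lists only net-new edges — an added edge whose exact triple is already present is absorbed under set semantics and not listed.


step 1: rule r1; match: 0->8, 1->1; deleted nodes (none); deleted edges (8,1,e); added nodes 17; added edges (17,8,e); result: nodes: 1:p, 2:q, 5:q, 7:q, 8:p, 9:q, 10:q, 12:p, 15:p, 16:p, 17:q edges: (1,9,e); (2,8,e); (2,15,e); (5,1,e); (5,2,e); (5,12,e); (7,16,e); (9,1,e); (12,2,e); (12,8,e); (12,15,e); (15,12,e); (16,8,e); (17,8,e)
step 2: rule r1; match: 0->12, 1->8; deleted nodes (none); deleted edges (12,8,e); added nodes 18; added edges (18,12,e); result: nodes: 1:p, 2:q, 5:q, 7:q, 8:p, 9:q, 10:q, 12:p, 15:p, 16:p, 17:q, 18:q edges: (1,9,e); (2,8,e); (2,15,e); (5,1,e); (5,2,e); (5,12,e); (7,16,e); (9,1,e); (12,2,e); (12,15,e); (15,12,e); (16,8,e); (17,8,e); (18,12,e)
step 3: rule r1; match: 0->12, 1->15; deleted nodes (none); deleted edges (12,15,e); added nodes 19; added edges (19,12,e); result: nodes: 1:p, 2:q, 5:q, 7:q, 8:p, 9:q, 10:q, 12:p, 15:p, 16:p, 17:q, 18:q, 19:q edges: (1,9,e); (2,8,e); (2,15,e); (5,1,e); (5,2,e); (5,12,e); (7,16,e); (9,1,e); (12,2,e); (15,12,e); (16,8,e); (17,8,e); (18,12,e); (19,12,e)
final:
nodes: 1:p, 2:q, 5:q, 7:q, 8:p, 9:q, 10:q, 12:p, 15:p, 16:p, 17:q, 18:q, 19:q
edges: (1,9,e); (2,8,e); (2,15,e); (5,1,e); (5,2,e); (5,12,e); (7,16,e); (9,1,e); (12,2,e); (15,12,e); (16,8,e); (17,8,e); (18,12,e); (19,12,e)
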